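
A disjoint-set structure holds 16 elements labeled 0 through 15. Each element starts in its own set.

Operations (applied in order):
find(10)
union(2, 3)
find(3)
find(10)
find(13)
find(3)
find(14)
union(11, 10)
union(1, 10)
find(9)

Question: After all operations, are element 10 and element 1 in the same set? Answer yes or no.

Answer: yes

Derivation:
Step 1: find(10) -> no change; set of 10 is {10}
Step 2: union(2, 3) -> merged; set of 2 now {2, 3}
Step 3: find(3) -> no change; set of 3 is {2, 3}
Step 4: find(10) -> no change; set of 10 is {10}
Step 5: find(13) -> no change; set of 13 is {13}
Step 6: find(3) -> no change; set of 3 is {2, 3}
Step 7: find(14) -> no change; set of 14 is {14}
Step 8: union(11, 10) -> merged; set of 11 now {10, 11}
Step 9: union(1, 10) -> merged; set of 1 now {1, 10, 11}
Step 10: find(9) -> no change; set of 9 is {9}
Set of 10: {1, 10, 11}; 1 is a member.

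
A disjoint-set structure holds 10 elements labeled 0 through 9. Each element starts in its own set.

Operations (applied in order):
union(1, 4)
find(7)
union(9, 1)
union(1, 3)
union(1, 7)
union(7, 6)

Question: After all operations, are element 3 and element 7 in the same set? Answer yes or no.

Step 1: union(1, 4) -> merged; set of 1 now {1, 4}
Step 2: find(7) -> no change; set of 7 is {7}
Step 3: union(9, 1) -> merged; set of 9 now {1, 4, 9}
Step 4: union(1, 3) -> merged; set of 1 now {1, 3, 4, 9}
Step 5: union(1, 7) -> merged; set of 1 now {1, 3, 4, 7, 9}
Step 6: union(7, 6) -> merged; set of 7 now {1, 3, 4, 6, 7, 9}
Set of 3: {1, 3, 4, 6, 7, 9}; 7 is a member.

Answer: yes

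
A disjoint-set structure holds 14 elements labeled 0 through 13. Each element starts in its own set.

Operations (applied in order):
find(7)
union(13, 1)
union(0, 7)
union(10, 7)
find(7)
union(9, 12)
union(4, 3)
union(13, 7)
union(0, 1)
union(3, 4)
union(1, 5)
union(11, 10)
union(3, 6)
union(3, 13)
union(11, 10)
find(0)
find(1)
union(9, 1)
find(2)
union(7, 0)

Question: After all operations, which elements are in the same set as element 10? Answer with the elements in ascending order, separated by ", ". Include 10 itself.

Answer: 0, 1, 3, 4, 5, 6, 7, 9, 10, 11, 12, 13

Derivation:
Step 1: find(7) -> no change; set of 7 is {7}
Step 2: union(13, 1) -> merged; set of 13 now {1, 13}
Step 3: union(0, 7) -> merged; set of 0 now {0, 7}
Step 4: union(10, 7) -> merged; set of 10 now {0, 7, 10}
Step 5: find(7) -> no change; set of 7 is {0, 7, 10}
Step 6: union(9, 12) -> merged; set of 9 now {9, 12}
Step 7: union(4, 3) -> merged; set of 4 now {3, 4}
Step 8: union(13, 7) -> merged; set of 13 now {0, 1, 7, 10, 13}
Step 9: union(0, 1) -> already same set; set of 0 now {0, 1, 7, 10, 13}
Step 10: union(3, 4) -> already same set; set of 3 now {3, 4}
Step 11: union(1, 5) -> merged; set of 1 now {0, 1, 5, 7, 10, 13}
Step 12: union(11, 10) -> merged; set of 11 now {0, 1, 5, 7, 10, 11, 13}
Step 13: union(3, 6) -> merged; set of 3 now {3, 4, 6}
Step 14: union(3, 13) -> merged; set of 3 now {0, 1, 3, 4, 5, 6, 7, 10, 11, 13}
Step 15: union(11, 10) -> already same set; set of 11 now {0, 1, 3, 4, 5, 6, 7, 10, 11, 13}
Step 16: find(0) -> no change; set of 0 is {0, 1, 3, 4, 5, 6, 7, 10, 11, 13}
Step 17: find(1) -> no change; set of 1 is {0, 1, 3, 4, 5, 6, 7, 10, 11, 13}
Step 18: union(9, 1) -> merged; set of 9 now {0, 1, 3, 4, 5, 6, 7, 9, 10, 11, 12, 13}
Step 19: find(2) -> no change; set of 2 is {2}
Step 20: union(7, 0) -> already same set; set of 7 now {0, 1, 3, 4, 5, 6, 7, 9, 10, 11, 12, 13}
Component of 10: {0, 1, 3, 4, 5, 6, 7, 9, 10, 11, 12, 13}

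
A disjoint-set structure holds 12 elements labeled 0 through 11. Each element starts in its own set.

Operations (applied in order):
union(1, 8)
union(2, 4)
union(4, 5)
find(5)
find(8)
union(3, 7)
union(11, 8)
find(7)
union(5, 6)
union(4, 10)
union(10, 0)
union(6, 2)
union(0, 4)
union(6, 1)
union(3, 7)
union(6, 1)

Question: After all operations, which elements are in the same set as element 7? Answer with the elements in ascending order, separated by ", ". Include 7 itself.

Answer: 3, 7

Derivation:
Step 1: union(1, 8) -> merged; set of 1 now {1, 8}
Step 2: union(2, 4) -> merged; set of 2 now {2, 4}
Step 3: union(4, 5) -> merged; set of 4 now {2, 4, 5}
Step 4: find(5) -> no change; set of 5 is {2, 4, 5}
Step 5: find(8) -> no change; set of 8 is {1, 8}
Step 6: union(3, 7) -> merged; set of 3 now {3, 7}
Step 7: union(11, 8) -> merged; set of 11 now {1, 8, 11}
Step 8: find(7) -> no change; set of 7 is {3, 7}
Step 9: union(5, 6) -> merged; set of 5 now {2, 4, 5, 6}
Step 10: union(4, 10) -> merged; set of 4 now {2, 4, 5, 6, 10}
Step 11: union(10, 0) -> merged; set of 10 now {0, 2, 4, 5, 6, 10}
Step 12: union(6, 2) -> already same set; set of 6 now {0, 2, 4, 5, 6, 10}
Step 13: union(0, 4) -> already same set; set of 0 now {0, 2, 4, 5, 6, 10}
Step 14: union(6, 1) -> merged; set of 6 now {0, 1, 2, 4, 5, 6, 8, 10, 11}
Step 15: union(3, 7) -> already same set; set of 3 now {3, 7}
Step 16: union(6, 1) -> already same set; set of 6 now {0, 1, 2, 4, 5, 6, 8, 10, 11}
Component of 7: {3, 7}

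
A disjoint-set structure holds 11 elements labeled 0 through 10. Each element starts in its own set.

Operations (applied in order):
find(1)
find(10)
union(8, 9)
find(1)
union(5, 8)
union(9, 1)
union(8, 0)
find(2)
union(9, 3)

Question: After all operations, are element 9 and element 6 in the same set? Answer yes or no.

Step 1: find(1) -> no change; set of 1 is {1}
Step 2: find(10) -> no change; set of 10 is {10}
Step 3: union(8, 9) -> merged; set of 8 now {8, 9}
Step 4: find(1) -> no change; set of 1 is {1}
Step 5: union(5, 8) -> merged; set of 5 now {5, 8, 9}
Step 6: union(9, 1) -> merged; set of 9 now {1, 5, 8, 9}
Step 7: union(8, 0) -> merged; set of 8 now {0, 1, 5, 8, 9}
Step 8: find(2) -> no change; set of 2 is {2}
Step 9: union(9, 3) -> merged; set of 9 now {0, 1, 3, 5, 8, 9}
Set of 9: {0, 1, 3, 5, 8, 9}; 6 is not a member.

Answer: no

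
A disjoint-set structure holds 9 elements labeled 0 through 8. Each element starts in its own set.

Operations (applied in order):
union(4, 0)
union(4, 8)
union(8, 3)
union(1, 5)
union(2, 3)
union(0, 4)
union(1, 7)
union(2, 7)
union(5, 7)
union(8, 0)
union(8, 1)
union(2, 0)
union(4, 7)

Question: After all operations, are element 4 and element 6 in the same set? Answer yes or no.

Step 1: union(4, 0) -> merged; set of 4 now {0, 4}
Step 2: union(4, 8) -> merged; set of 4 now {0, 4, 8}
Step 3: union(8, 3) -> merged; set of 8 now {0, 3, 4, 8}
Step 4: union(1, 5) -> merged; set of 1 now {1, 5}
Step 5: union(2, 3) -> merged; set of 2 now {0, 2, 3, 4, 8}
Step 6: union(0, 4) -> already same set; set of 0 now {0, 2, 3, 4, 8}
Step 7: union(1, 7) -> merged; set of 1 now {1, 5, 7}
Step 8: union(2, 7) -> merged; set of 2 now {0, 1, 2, 3, 4, 5, 7, 8}
Step 9: union(5, 7) -> already same set; set of 5 now {0, 1, 2, 3, 4, 5, 7, 8}
Step 10: union(8, 0) -> already same set; set of 8 now {0, 1, 2, 3, 4, 5, 7, 8}
Step 11: union(8, 1) -> already same set; set of 8 now {0, 1, 2, 3, 4, 5, 7, 8}
Step 12: union(2, 0) -> already same set; set of 2 now {0, 1, 2, 3, 4, 5, 7, 8}
Step 13: union(4, 7) -> already same set; set of 4 now {0, 1, 2, 3, 4, 5, 7, 8}
Set of 4: {0, 1, 2, 3, 4, 5, 7, 8}; 6 is not a member.

Answer: no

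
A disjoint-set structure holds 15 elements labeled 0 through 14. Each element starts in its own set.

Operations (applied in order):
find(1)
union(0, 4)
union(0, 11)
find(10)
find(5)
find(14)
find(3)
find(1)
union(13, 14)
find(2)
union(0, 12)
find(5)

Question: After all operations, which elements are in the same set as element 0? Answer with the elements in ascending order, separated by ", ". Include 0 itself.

Step 1: find(1) -> no change; set of 1 is {1}
Step 2: union(0, 4) -> merged; set of 0 now {0, 4}
Step 3: union(0, 11) -> merged; set of 0 now {0, 4, 11}
Step 4: find(10) -> no change; set of 10 is {10}
Step 5: find(5) -> no change; set of 5 is {5}
Step 6: find(14) -> no change; set of 14 is {14}
Step 7: find(3) -> no change; set of 3 is {3}
Step 8: find(1) -> no change; set of 1 is {1}
Step 9: union(13, 14) -> merged; set of 13 now {13, 14}
Step 10: find(2) -> no change; set of 2 is {2}
Step 11: union(0, 12) -> merged; set of 0 now {0, 4, 11, 12}
Step 12: find(5) -> no change; set of 5 is {5}
Component of 0: {0, 4, 11, 12}

Answer: 0, 4, 11, 12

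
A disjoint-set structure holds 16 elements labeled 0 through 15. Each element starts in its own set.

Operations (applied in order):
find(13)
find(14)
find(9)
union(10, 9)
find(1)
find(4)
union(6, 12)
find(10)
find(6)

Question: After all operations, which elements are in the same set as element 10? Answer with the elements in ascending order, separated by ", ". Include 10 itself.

Step 1: find(13) -> no change; set of 13 is {13}
Step 2: find(14) -> no change; set of 14 is {14}
Step 3: find(9) -> no change; set of 9 is {9}
Step 4: union(10, 9) -> merged; set of 10 now {9, 10}
Step 5: find(1) -> no change; set of 1 is {1}
Step 6: find(4) -> no change; set of 4 is {4}
Step 7: union(6, 12) -> merged; set of 6 now {6, 12}
Step 8: find(10) -> no change; set of 10 is {9, 10}
Step 9: find(6) -> no change; set of 6 is {6, 12}
Component of 10: {9, 10}

Answer: 9, 10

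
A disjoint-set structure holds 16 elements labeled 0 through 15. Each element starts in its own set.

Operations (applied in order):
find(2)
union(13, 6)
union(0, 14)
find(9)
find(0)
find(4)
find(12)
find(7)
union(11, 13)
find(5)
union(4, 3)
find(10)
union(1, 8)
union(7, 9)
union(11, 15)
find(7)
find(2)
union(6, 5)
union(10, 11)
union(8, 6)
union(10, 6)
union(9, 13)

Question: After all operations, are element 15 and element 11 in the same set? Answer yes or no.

Step 1: find(2) -> no change; set of 2 is {2}
Step 2: union(13, 6) -> merged; set of 13 now {6, 13}
Step 3: union(0, 14) -> merged; set of 0 now {0, 14}
Step 4: find(9) -> no change; set of 9 is {9}
Step 5: find(0) -> no change; set of 0 is {0, 14}
Step 6: find(4) -> no change; set of 4 is {4}
Step 7: find(12) -> no change; set of 12 is {12}
Step 8: find(7) -> no change; set of 7 is {7}
Step 9: union(11, 13) -> merged; set of 11 now {6, 11, 13}
Step 10: find(5) -> no change; set of 5 is {5}
Step 11: union(4, 3) -> merged; set of 4 now {3, 4}
Step 12: find(10) -> no change; set of 10 is {10}
Step 13: union(1, 8) -> merged; set of 1 now {1, 8}
Step 14: union(7, 9) -> merged; set of 7 now {7, 9}
Step 15: union(11, 15) -> merged; set of 11 now {6, 11, 13, 15}
Step 16: find(7) -> no change; set of 7 is {7, 9}
Step 17: find(2) -> no change; set of 2 is {2}
Step 18: union(6, 5) -> merged; set of 6 now {5, 6, 11, 13, 15}
Step 19: union(10, 11) -> merged; set of 10 now {5, 6, 10, 11, 13, 15}
Step 20: union(8, 6) -> merged; set of 8 now {1, 5, 6, 8, 10, 11, 13, 15}
Step 21: union(10, 6) -> already same set; set of 10 now {1, 5, 6, 8, 10, 11, 13, 15}
Step 22: union(9, 13) -> merged; set of 9 now {1, 5, 6, 7, 8, 9, 10, 11, 13, 15}
Set of 15: {1, 5, 6, 7, 8, 9, 10, 11, 13, 15}; 11 is a member.

Answer: yes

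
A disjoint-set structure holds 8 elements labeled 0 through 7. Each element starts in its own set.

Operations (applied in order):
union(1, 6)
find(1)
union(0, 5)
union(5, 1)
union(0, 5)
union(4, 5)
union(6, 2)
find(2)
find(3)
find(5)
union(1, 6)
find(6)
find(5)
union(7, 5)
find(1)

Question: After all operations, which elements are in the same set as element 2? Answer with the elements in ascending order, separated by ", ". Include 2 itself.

Step 1: union(1, 6) -> merged; set of 1 now {1, 6}
Step 2: find(1) -> no change; set of 1 is {1, 6}
Step 3: union(0, 5) -> merged; set of 0 now {0, 5}
Step 4: union(5, 1) -> merged; set of 5 now {0, 1, 5, 6}
Step 5: union(0, 5) -> already same set; set of 0 now {0, 1, 5, 6}
Step 6: union(4, 5) -> merged; set of 4 now {0, 1, 4, 5, 6}
Step 7: union(6, 2) -> merged; set of 6 now {0, 1, 2, 4, 5, 6}
Step 8: find(2) -> no change; set of 2 is {0, 1, 2, 4, 5, 6}
Step 9: find(3) -> no change; set of 3 is {3}
Step 10: find(5) -> no change; set of 5 is {0, 1, 2, 4, 5, 6}
Step 11: union(1, 6) -> already same set; set of 1 now {0, 1, 2, 4, 5, 6}
Step 12: find(6) -> no change; set of 6 is {0, 1, 2, 4, 5, 6}
Step 13: find(5) -> no change; set of 5 is {0, 1, 2, 4, 5, 6}
Step 14: union(7, 5) -> merged; set of 7 now {0, 1, 2, 4, 5, 6, 7}
Step 15: find(1) -> no change; set of 1 is {0, 1, 2, 4, 5, 6, 7}
Component of 2: {0, 1, 2, 4, 5, 6, 7}

Answer: 0, 1, 2, 4, 5, 6, 7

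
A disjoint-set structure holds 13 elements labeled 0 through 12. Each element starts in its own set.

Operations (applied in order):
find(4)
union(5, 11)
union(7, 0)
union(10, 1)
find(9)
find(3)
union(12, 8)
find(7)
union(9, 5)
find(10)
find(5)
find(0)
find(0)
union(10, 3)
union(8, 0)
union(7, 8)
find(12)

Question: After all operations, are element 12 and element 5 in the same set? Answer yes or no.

Answer: no

Derivation:
Step 1: find(4) -> no change; set of 4 is {4}
Step 2: union(5, 11) -> merged; set of 5 now {5, 11}
Step 3: union(7, 0) -> merged; set of 7 now {0, 7}
Step 4: union(10, 1) -> merged; set of 10 now {1, 10}
Step 5: find(9) -> no change; set of 9 is {9}
Step 6: find(3) -> no change; set of 3 is {3}
Step 7: union(12, 8) -> merged; set of 12 now {8, 12}
Step 8: find(7) -> no change; set of 7 is {0, 7}
Step 9: union(9, 5) -> merged; set of 9 now {5, 9, 11}
Step 10: find(10) -> no change; set of 10 is {1, 10}
Step 11: find(5) -> no change; set of 5 is {5, 9, 11}
Step 12: find(0) -> no change; set of 0 is {0, 7}
Step 13: find(0) -> no change; set of 0 is {0, 7}
Step 14: union(10, 3) -> merged; set of 10 now {1, 3, 10}
Step 15: union(8, 0) -> merged; set of 8 now {0, 7, 8, 12}
Step 16: union(7, 8) -> already same set; set of 7 now {0, 7, 8, 12}
Step 17: find(12) -> no change; set of 12 is {0, 7, 8, 12}
Set of 12: {0, 7, 8, 12}; 5 is not a member.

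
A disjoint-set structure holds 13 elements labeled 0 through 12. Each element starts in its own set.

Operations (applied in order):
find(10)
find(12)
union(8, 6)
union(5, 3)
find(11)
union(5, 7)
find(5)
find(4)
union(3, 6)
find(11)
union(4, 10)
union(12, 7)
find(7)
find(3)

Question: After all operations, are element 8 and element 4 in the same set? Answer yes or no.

Answer: no

Derivation:
Step 1: find(10) -> no change; set of 10 is {10}
Step 2: find(12) -> no change; set of 12 is {12}
Step 3: union(8, 6) -> merged; set of 8 now {6, 8}
Step 4: union(5, 3) -> merged; set of 5 now {3, 5}
Step 5: find(11) -> no change; set of 11 is {11}
Step 6: union(5, 7) -> merged; set of 5 now {3, 5, 7}
Step 7: find(5) -> no change; set of 5 is {3, 5, 7}
Step 8: find(4) -> no change; set of 4 is {4}
Step 9: union(3, 6) -> merged; set of 3 now {3, 5, 6, 7, 8}
Step 10: find(11) -> no change; set of 11 is {11}
Step 11: union(4, 10) -> merged; set of 4 now {4, 10}
Step 12: union(12, 7) -> merged; set of 12 now {3, 5, 6, 7, 8, 12}
Step 13: find(7) -> no change; set of 7 is {3, 5, 6, 7, 8, 12}
Step 14: find(3) -> no change; set of 3 is {3, 5, 6, 7, 8, 12}
Set of 8: {3, 5, 6, 7, 8, 12}; 4 is not a member.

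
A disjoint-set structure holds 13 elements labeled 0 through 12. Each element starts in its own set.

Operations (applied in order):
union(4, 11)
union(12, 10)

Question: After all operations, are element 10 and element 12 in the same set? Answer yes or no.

Answer: yes

Derivation:
Step 1: union(4, 11) -> merged; set of 4 now {4, 11}
Step 2: union(12, 10) -> merged; set of 12 now {10, 12}
Set of 10: {10, 12}; 12 is a member.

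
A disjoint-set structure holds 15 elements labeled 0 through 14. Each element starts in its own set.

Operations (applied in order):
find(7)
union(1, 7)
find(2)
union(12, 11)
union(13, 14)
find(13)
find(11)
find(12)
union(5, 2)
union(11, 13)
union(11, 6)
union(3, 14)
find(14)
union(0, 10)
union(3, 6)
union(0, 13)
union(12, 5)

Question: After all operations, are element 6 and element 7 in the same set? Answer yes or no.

Answer: no

Derivation:
Step 1: find(7) -> no change; set of 7 is {7}
Step 2: union(1, 7) -> merged; set of 1 now {1, 7}
Step 3: find(2) -> no change; set of 2 is {2}
Step 4: union(12, 11) -> merged; set of 12 now {11, 12}
Step 5: union(13, 14) -> merged; set of 13 now {13, 14}
Step 6: find(13) -> no change; set of 13 is {13, 14}
Step 7: find(11) -> no change; set of 11 is {11, 12}
Step 8: find(12) -> no change; set of 12 is {11, 12}
Step 9: union(5, 2) -> merged; set of 5 now {2, 5}
Step 10: union(11, 13) -> merged; set of 11 now {11, 12, 13, 14}
Step 11: union(11, 6) -> merged; set of 11 now {6, 11, 12, 13, 14}
Step 12: union(3, 14) -> merged; set of 3 now {3, 6, 11, 12, 13, 14}
Step 13: find(14) -> no change; set of 14 is {3, 6, 11, 12, 13, 14}
Step 14: union(0, 10) -> merged; set of 0 now {0, 10}
Step 15: union(3, 6) -> already same set; set of 3 now {3, 6, 11, 12, 13, 14}
Step 16: union(0, 13) -> merged; set of 0 now {0, 3, 6, 10, 11, 12, 13, 14}
Step 17: union(12, 5) -> merged; set of 12 now {0, 2, 3, 5, 6, 10, 11, 12, 13, 14}
Set of 6: {0, 2, 3, 5, 6, 10, 11, 12, 13, 14}; 7 is not a member.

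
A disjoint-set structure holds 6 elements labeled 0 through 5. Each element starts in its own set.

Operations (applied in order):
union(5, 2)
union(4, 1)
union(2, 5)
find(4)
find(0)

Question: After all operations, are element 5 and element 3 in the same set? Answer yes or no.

Step 1: union(5, 2) -> merged; set of 5 now {2, 5}
Step 2: union(4, 1) -> merged; set of 4 now {1, 4}
Step 3: union(2, 5) -> already same set; set of 2 now {2, 5}
Step 4: find(4) -> no change; set of 4 is {1, 4}
Step 5: find(0) -> no change; set of 0 is {0}
Set of 5: {2, 5}; 3 is not a member.

Answer: no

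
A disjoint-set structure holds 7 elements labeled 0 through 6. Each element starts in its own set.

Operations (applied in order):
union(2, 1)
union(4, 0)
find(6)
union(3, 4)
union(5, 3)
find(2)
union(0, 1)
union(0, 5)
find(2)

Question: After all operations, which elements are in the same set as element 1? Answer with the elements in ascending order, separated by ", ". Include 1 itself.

Step 1: union(2, 1) -> merged; set of 2 now {1, 2}
Step 2: union(4, 0) -> merged; set of 4 now {0, 4}
Step 3: find(6) -> no change; set of 6 is {6}
Step 4: union(3, 4) -> merged; set of 3 now {0, 3, 4}
Step 5: union(5, 3) -> merged; set of 5 now {0, 3, 4, 5}
Step 6: find(2) -> no change; set of 2 is {1, 2}
Step 7: union(0, 1) -> merged; set of 0 now {0, 1, 2, 3, 4, 5}
Step 8: union(0, 5) -> already same set; set of 0 now {0, 1, 2, 3, 4, 5}
Step 9: find(2) -> no change; set of 2 is {0, 1, 2, 3, 4, 5}
Component of 1: {0, 1, 2, 3, 4, 5}

Answer: 0, 1, 2, 3, 4, 5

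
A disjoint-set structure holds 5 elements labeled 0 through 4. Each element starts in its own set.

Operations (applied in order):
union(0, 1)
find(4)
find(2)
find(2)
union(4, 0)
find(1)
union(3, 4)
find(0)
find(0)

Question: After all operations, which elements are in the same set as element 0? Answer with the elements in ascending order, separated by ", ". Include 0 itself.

Answer: 0, 1, 3, 4

Derivation:
Step 1: union(0, 1) -> merged; set of 0 now {0, 1}
Step 2: find(4) -> no change; set of 4 is {4}
Step 3: find(2) -> no change; set of 2 is {2}
Step 4: find(2) -> no change; set of 2 is {2}
Step 5: union(4, 0) -> merged; set of 4 now {0, 1, 4}
Step 6: find(1) -> no change; set of 1 is {0, 1, 4}
Step 7: union(3, 4) -> merged; set of 3 now {0, 1, 3, 4}
Step 8: find(0) -> no change; set of 0 is {0, 1, 3, 4}
Step 9: find(0) -> no change; set of 0 is {0, 1, 3, 4}
Component of 0: {0, 1, 3, 4}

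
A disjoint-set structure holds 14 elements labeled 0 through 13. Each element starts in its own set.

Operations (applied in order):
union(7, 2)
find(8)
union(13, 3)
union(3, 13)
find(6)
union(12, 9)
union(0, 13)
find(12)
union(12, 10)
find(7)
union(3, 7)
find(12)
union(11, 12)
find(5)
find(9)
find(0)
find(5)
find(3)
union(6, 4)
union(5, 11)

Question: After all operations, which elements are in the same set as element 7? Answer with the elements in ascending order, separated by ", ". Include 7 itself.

Answer: 0, 2, 3, 7, 13

Derivation:
Step 1: union(7, 2) -> merged; set of 7 now {2, 7}
Step 2: find(8) -> no change; set of 8 is {8}
Step 3: union(13, 3) -> merged; set of 13 now {3, 13}
Step 4: union(3, 13) -> already same set; set of 3 now {3, 13}
Step 5: find(6) -> no change; set of 6 is {6}
Step 6: union(12, 9) -> merged; set of 12 now {9, 12}
Step 7: union(0, 13) -> merged; set of 0 now {0, 3, 13}
Step 8: find(12) -> no change; set of 12 is {9, 12}
Step 9: union(12, 10) -> merged; set of 12 now {9, 10, 12}
Step 10: find(7) -> no change; set of 7 is {2, 7}
Step 11: union(3, 7) -> merged; set of 3 now {0, 2, 3, 7, 13}
Step 12: find(12) -> no change; set of 12 is {9, 10, 12}
Step 13: union(11, 12) -> merged; set of 11 now {9, 10, 11, 12}
Step 14: find(5) -> no change; set of 5 is {5}
Step 15: find(9) -> no change; set of 9 is {9, 10, 11, 12}
Step 16: find(0) -> no change; set of 0 is {0, 2, 3, 7, 13}
Step 17: find(5) -> no change; set of 5 is {5}
Step 18: find(3) -> no change; set of 3 is {0, 2, 3, 7, 13}
Step 19: union(6, 4) -> merged; set of 6 now {4, 6}
Step 20: union(5, 11) -> merged; set of 5 now {5, 9, 10, 11, 12}
Component of 7: {0, 2, 3, 7, 13}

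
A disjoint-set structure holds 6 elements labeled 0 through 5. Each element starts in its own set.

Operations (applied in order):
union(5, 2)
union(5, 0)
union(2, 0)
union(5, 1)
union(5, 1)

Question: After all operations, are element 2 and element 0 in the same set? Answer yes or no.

Step 1: union(5, 2) -> merged; set of 5 now {2, 5}
Step 2: union(5, 0) -> merged; set of 5 now {0, 2, 5}
Step 3: union(2, 0) -> already same set; set of 2 now {0, 2, 5}
Step 4: union(5, 1) -> merged; set of 5 now {0, 1, 2, 5}
Step 5: union(5, 1) -> already same set; set of 5 now {0, 1, 2, 5}
Set of 2: {0, 1, 2, 5}; 0 is a member.

Answer: yes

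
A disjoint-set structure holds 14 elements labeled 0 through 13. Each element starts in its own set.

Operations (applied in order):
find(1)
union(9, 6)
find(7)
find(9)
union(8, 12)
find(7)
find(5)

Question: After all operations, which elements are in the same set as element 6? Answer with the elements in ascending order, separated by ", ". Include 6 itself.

Answer: 6, 9

Derivation:
Step 1: find(1) -> no change; set of 1 is {1}
Step 2: union(9, 6) -> merged; set of 9 now {6, 9}
Step 3: find(7) -> no change; set of 7 is {7}
Step 4: find(9) -> no change; set of 9 is {6, 9}
Step 5: union(8, 12) -> merged; set of 8 now {8, 12}
Step 6: find(7) -> no change; set of 7 is {7}
Step 7: find(5) -> no change; set of 5 is {5}
Component of 6: {6, 9}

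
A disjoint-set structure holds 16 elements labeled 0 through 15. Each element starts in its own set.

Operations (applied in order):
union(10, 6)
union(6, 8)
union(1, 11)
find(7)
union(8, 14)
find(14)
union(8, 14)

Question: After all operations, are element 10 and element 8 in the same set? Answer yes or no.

Answer: yes

Derivation:
Step 1: union(10, 6) -> merged; set of 10 now {6, 10}
Step 2: union(6, 8) -> merged; set of 6 now {6, 8, 10}
Step 3: union(1, 11) -> merged; set of 1 now {1, 11}
Step 4: find(7) -> no change; set of 7 is {7}
Step 5: union(8, 14) -> merged; set of 8 now {6, 8, 10, 14}
Step 6: find(14) -> no change; set of 14 is {6, 8, 10, 14}
Step 7: union(8, 14) -> already same set; set of 8 now {6, 8, 10, 14}
Set of 10: {6, 8, 10, 14}; 8 is a member.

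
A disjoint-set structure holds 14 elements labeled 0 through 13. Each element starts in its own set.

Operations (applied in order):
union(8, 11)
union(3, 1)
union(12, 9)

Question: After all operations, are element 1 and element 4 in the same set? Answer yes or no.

Answer: no

Derivation:
Step 1: union(8, 11) -> merged; set of 8 now {8, 11}
Step 2: union(3, 1) -> merged; set of 3 now {1, 3}
Step 3: union(12, 9) -> merged; set of 12 now {9, 12}
Set of 1: {1, 3}; 4 is not a member.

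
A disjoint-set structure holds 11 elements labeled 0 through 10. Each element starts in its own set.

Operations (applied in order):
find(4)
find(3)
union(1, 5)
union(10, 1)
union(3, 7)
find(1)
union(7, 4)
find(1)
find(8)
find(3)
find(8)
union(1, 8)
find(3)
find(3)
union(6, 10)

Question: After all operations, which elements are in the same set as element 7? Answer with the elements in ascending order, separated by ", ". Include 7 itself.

Step 1: find(4) -> no change; set of 4 is {4}
Step 2: find(3) -> no change; set of 3 is {3}
Step 3: union(1, 5) -> merged; set of 1 now {1, 5}
Step 4: union(10, 1) -> merged; set of 10 now {1, 5, 10}
Step 5: union(3, 7) -> merged; set of 3 now {3, 7}
Step 6: find(1) -> no change; set of 1 is {1, 5, 10}
Step 7: union(7, 4) -> merged; set of 7 now {3, 4, 7}
Step 8: find(1) -> no change; set of 1 is {1, 5, 10}
Step 9: find(8) -> no change; set of 8 is {8}
Step 10: find(3) -> no change; set of 3 is {3, 4, 7}
Step 11: find(8) -> no change; set of 8 is {8}
Step 12: union(1, 8) -> merged; set of 1 now {1, 5, 8, 10}
Step 13: find(3) -> no change; set of 3 is {3, 4, 7}
Step 14: find(3) -> no change; set of 3 is {3, 4, 7}
Step 15: union(6, 10) -> merged; set of 6 now {1, 5, 6, 8, 10}
Component of 7: {3, 4, 7}

Answer: 3, 4, 7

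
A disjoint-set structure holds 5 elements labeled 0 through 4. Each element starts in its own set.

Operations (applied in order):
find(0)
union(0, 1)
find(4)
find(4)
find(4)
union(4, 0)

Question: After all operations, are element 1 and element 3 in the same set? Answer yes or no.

Step 1: find(0) -> no change; set of 0 is {0}
Step 2: union(0, 1) -> merged; set of 0 now {0, 1}
Step 3: find(4) -> no change; set of 4 is {4}
Step 4: find(4) -> no change; set of 4 is {4}
Step 5: find(4) -> no change; set of 4 is {4}
Step 6: union(4, 0) -> merged; set of 4 now {0, 1, 4}
Set of 1: {0, 1, 4}; 3 is not a member.

Answer: no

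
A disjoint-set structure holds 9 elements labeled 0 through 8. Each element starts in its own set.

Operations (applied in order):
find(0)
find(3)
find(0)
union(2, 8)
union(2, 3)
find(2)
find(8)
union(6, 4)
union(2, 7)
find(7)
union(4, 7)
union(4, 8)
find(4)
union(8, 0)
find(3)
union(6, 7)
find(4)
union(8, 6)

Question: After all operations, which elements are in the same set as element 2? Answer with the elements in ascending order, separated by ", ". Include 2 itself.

Answer: 0, 2, 3, 4, 6, 7, 8

Derivation:
Step 1: find(0) -> no change; set of 0 is {0}
Step 2: find(3) -> no change; set of 3 is {3}
Step 3: find(0) -> no change; set of 0 is {0}
Step 4: union(2, 8) -> merged; set of 2 now {2, 8}
Step 5: union(2, 3) -> merged; set of 2 now {2, 3, 8}
Step 6: find(2) -> no change; set of 2 is {2, 3, 8}
Step 7: find(8) -> no change; set of 8 is {2, 3, 8}
Step 8: union(6, 4) -> merged; set of 6 now {4, 6}
Step 9: union(2, 7) -> merged; set of 2 now {2, 3, 7, 8}
Step 10: find(7) -> no change; set of 7 is {2, 3, 7, 8}
Step 11: union(4, 7) -> merged; set of 4 now {2, 3, 4, 6, 7, 8}
Step 12: union(4, 8) -> already same set; set of 4 now {2, 3, 4, 6, 7, 8}
Step 13: find(4) -> no change; set of 4 is {2, 3, 4, 6, 7, 8}
Step 14: union(8, 0) -> merged; set of 8 now {0, 2, 3, 4, 6, 7, 8}
Step 15: find(3) -> no change; set of 3 is {0, 2, 3, 4, 6, 7, 8}
Step 16: union(6, 7) -> already same set; set of 6 now {0, 2, 3, 4, 6, 7, 8}
Step 17: find(4) -> no change; set of 4 is {0, 2, 3, 4, 6, 7, 8}
Step 18: union(8, 6) -> already same set; set of 8 now {0, 2, 3, 4, 6, 7, 8}
Component of 2: {0, 2, 3, 4, 6, 7, 8}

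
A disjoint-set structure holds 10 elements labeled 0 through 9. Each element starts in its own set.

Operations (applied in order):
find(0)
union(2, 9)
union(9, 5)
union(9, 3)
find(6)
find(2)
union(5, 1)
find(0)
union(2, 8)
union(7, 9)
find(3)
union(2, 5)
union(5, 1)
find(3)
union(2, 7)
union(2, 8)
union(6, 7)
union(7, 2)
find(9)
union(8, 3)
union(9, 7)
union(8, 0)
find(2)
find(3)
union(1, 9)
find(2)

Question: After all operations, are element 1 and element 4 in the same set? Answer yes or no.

Answer: no

Derivation:
Step 1: find(0) -> no change; set of 0 is {0}
Step 2: union(2, 9) -> merged; set of 2 now {2, 9}
Step 3: union(9, 5) -> merged; set of 9 now {2, 5, 9}
Step 4: union(9, 3) -> merged; set of 9 now {2, 3, 5, 9}
Step 5: find(6) -> no change; set of 6 is {6}
Step 6: find(2) -> no change; set of 2 is {2, 3, 5, 9}
Step 7: union(5, 1) -> merged; set of 5 now {1, 2, 3, 5, 9}
Step 8: find(0) -> no change; set of 0 is {0}
Step 9: union(2, 8) -> merged; set of 2 now {1, 2, 3, 5, 8, 9}
Step 10: union(7, 9) -> merged; set of 7 now {1, 2, 3, 5, 7, 8, 9}
Step 11: find(3) -> no change; set of 3 is {1, 2, 3, 5, 7, 8, 9}
Step 12: union(2, 5) -> already same set; set of 2 now {1, 2, 3, 5, 7, 8, 9}
Step 13: union(5, 1) -> already same set; set of 5 now {1, 2, 3, 5, 7, 8, 9}
Step 14: find(3) -> no change; set of 3 is {1, 2, 3, 5, 7, 8, 9}
Step 15: union(2, 7) -> already same set; set of 2 now {1, 2, 3, 5, 7, 8, 9}
Step 16: union(2, 8) -> already same set; set of 2 now {1, 2, 3, 5, 7, 8, 9}
Step 17: union(6, 7) -> merged; set of 6 now {1, 2, 3, 5, 6, 7, 8, 9}
Step 18: union(7, 2) -> already same set; set of 7 now {1, 2, 3, 5, 6, 7, 8, 9}
Step 19: find(9) -> no change; set of 9 is {1, 2, 3, 5, 6, 7, 8, 9}
Step 20: union(8, 3) -> already same set; set of 8 now {1, 2, 3, 5, 6, 7, 8, 9}
Step 21: union(9, 7) -> already same set; set of 9 now {1, 2, 3, 5, 6, 7, 8, 9}
Step 22: union(8, 0) -> merged; set of 8 now {0, 1, 2, 3, 5, 6, 7, 8, 9}
Step 23: find(2) -> no change; set of 2 is {0, 1, 2, 3, 5, 6, 7, 8, 9}
Step 24: find(3) -> no change; set of 3 is {0, 1, 2, 3, 5, 6, 7, 8, 9}
Step 25: union(1, 9) -> already same set; set of 1 now {0, 1, 2, 3, 5, 6, 7, 8, 9}
Step 26: find(2) -> no change; set of 2 is {0, 1, 2, 3, 5, 6, 7, 8, 9}
Set of 1: {0, 1, 2, 3, 5, 6, 7, 8, 9}; 4 is not a member.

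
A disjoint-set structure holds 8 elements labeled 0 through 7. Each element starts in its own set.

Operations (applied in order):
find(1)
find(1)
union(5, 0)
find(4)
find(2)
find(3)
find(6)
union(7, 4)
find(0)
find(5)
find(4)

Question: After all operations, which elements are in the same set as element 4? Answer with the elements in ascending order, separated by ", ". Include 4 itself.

Answer: 4, 7

Derivation:
Step 1: find(1) -> no change; set of 1 is {1}
Step 2: find(1) -> no change; set of 1 is {1}
Step 3: union(5, 0) -> merged; set of 5 now {0, 5}
Step 4: find(4) -> no change; set of 4 is {4}
Step 5: find(2) -> no change; set of 2 is {2}
Step 6: find(3) -> no change; set of 3 is {3}
Step 7: find(6) -> no change; set of 6 is {6}
Step 8: union(7, 4) -> merged; set of 7 now {4, 7}
Step 9: find(0) -> no change; set of 0 is {0, 5}
Step 10: find(5) -> no change; set of 5 is {0, 5}
Step 11: find(4) -> no change; set of 4 is {4, 7}
Component of 4: {4, 7}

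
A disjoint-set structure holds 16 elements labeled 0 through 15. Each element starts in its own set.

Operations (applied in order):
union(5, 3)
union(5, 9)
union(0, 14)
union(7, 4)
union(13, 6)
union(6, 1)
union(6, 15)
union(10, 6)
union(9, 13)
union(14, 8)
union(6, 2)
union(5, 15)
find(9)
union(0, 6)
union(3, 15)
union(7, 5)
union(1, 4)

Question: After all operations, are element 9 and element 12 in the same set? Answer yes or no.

Step 1: union(5, 3) -> merged; set of 5 now {3, 5}
Step 2: union(5, 9) -> merged; set of 5 now {3, 5, 9}
Step 3: union(0, 14) -> merged; set of 0 now {0, 14}
Step 4: union(7, 4) -> merged; set of 7 now {4, 7}
Step 5: union(13, 6) -> merged; set of 13 now {6, 13}
Step 6: union(6, 1) -> merged; set of 6 now {1, 6, 13}
Step 7: union(6, 15) -> merged; set of 6 now {1, 6, 13, 15}
Step 8: union(10, 6) -> merged; set of 10 now {1, 6, 10, 13, 15}
Step 9: union(9, 13) -> merged; set of 9 now {1, 3, 5, 6, 9, 10, 13, 15}
Step 10: union(14, 8) -> merged; set of 14 now {0, 8, 14}
Step 11: union(6, 2) -> merged; set of 6 now {1, 2, 3, 5, 6, 9, 10, 13, 15}
Step 12: union(5, 15) -> already same set; set of 5 now {1, 2, 3, 5, 6, 9, 10, 13, 15}
Step 13: find(9) -> no change; set of 9 is {1, 2, 3, 5, 6, 9, 10, 13, 15}
Step 14: union(0, 6) -> merged; set of 0 now {0, 1, 2, 3, 5, 6, 8, 9, 10, 13, 14, 15}
Step 15: union(3, 15) -> already same set; set of 3 now {0, 1, 2, 3, 5, 6, 8, 9, 10, 13, 14, 15}
Step 16: union(7, 5) -> merged; set of 7 now {0, 1, 2, 3, 4, 5, 6, 7, 8, 9, 10, 13, 14, 15}
Step 17: union(1, 4) -> already same set; set of 1 now {0, 1, 2, 3, 4, 5, 6, 7, 8, 9, 10, 13, 14, 15}
Set of 9: {0, 1, 2, 3, 4, 5, 6, 7, 8, 9, 10, 13, 14, 15}; 12 is not a member.

Answer: no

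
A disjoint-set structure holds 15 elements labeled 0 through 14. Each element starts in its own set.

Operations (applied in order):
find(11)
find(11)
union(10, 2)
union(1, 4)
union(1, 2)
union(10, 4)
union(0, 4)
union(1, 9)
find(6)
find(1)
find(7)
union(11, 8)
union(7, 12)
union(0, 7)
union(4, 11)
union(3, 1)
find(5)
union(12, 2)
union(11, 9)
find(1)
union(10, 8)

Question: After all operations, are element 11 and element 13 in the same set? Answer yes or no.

Answer: no

Derivation:
Step 1: find(11) -> no change; set of 11 is {11}
Step 2: find(11) -> no change; set of 11 is {11}
Step 3: union(10, 2) -> merged; set of 10 now {2, 10}
Step 4: union(1, 4) -> merged; set of 1 now {1, 4}
Step 5: union(1, 2) -> merged; set of 1 now {1, 2, 4, 10}
Step 6: union(10, 4) -> already same set; set of 10 now {1, 2, 4, 10}
Step 7: union(0, 4) -> merged; set of 0 now {0, 1, 2, 4, 10}
Step 8: union(1, 9) -> merged; set of 1 now {0, 1, 2, 4, 9, 10}
Step 9: find(6) -> no change; set of 6 is {6}
Step 10: find(1) -> no change; set of 1 is {0, 1, 2, 4, 9, 10}
Step 11: find(7) -> no change; set of 7 is {7}
Step 12: union(11, 8) -> merged; set of 11 now {8, 11}
Step 13: union(7, 12) -> merged; set of 7 now {7, 12}
Step 14: union(0, 7) -> merged; set of 0 now {0, 1, 2, 4, 7, 9, 10, 12}
Step 15: union(4, 11) -> merged; set of 4 now {0, 1, 2, 4, 7, 8, 9, 10, 11, 12}
Step 16: union(3, 1) -> merged; set of 3 now {0, 1, 2, 3, 4, 7, 8, 9, 10, 11, 12}
Step 17: find(5) -> no change; set of 5 is {5}
Step 18: union(12, 2) -> already same set; set of 12 now {0, 1, 2, 3, 4, 7, 8, 9, 10, 11, 12}
Step 19: union(11, 9) -> already same set; set of 11 now {0, 1, 2, 3, 4, 7, 8, 9, 10, 11, 12}
Step 20: find(1) -> no change; set of 1 is {0, 1, 2, 3, 4, 7, 8, 9, 10, 11, 12}
Step 21: union(10, 8) -> already same set; set of 10 now {0, 1, 2, 3, 4, 7, 8, 9, 10, 11, 12}
Set of 11: {0, 1, 2, 3, 4, 7, 8, 9, 10, 11, 12}; 13 is not a member.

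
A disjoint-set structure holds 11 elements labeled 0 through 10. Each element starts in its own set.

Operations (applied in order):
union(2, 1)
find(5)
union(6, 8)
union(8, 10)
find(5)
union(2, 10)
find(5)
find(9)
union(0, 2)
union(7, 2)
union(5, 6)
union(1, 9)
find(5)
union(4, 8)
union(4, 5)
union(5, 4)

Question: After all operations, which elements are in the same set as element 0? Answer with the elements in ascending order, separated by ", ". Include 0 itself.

Answer: 0, 1, 2, 4, 5, 6, 7, 8, 9, 10

Derivation:
Step 1: union(2, 1) -> merged; set of 2 now {1, 2}
Step 2: find(5) -> no change; set of 5 is {5}
Step 3: union(6, 8) -> merged; set of 6 now {6, 8}
Step 4: union(8, 10) -> merged; set of 8 now {6, 8, 10}
Step 5: find(5) -> no change; set of 5 is {5}
Step 6: union(2, 10) -> merged; set of 2 now {1, 2, 6, 8, 10}
Step 7: find(5) -> no change; set of 5 is {5}
Step 8: find(9) -> no change; set of 9 is {9}
Step 9: union(0, 2) -> merged; set of 0 now {0, 1, 2, 6, 8, 10}
Step 10: union(7, 2) -> merged; set of 7 now {0, 1, 2, 6, 7, 8, 10}
Step 11: union(5, 6) -> merged; set of 5 now {0, 1, 2, 5, 6, 7, 8, 10}
Step 12: union(1, 9) -> merged; set of 1 now {0, 1, 2, 5, 6, 7, 8, 9, 10}
Step 13: find(5) -> no change; set of 5 is {0, 1, 2, 5, 6, 7, 8, 9, 10}
Step 14: union(4, 8) -> merged; set of 4 now {0, 1, 2, 4, 5, 6, 7, 8, 9, 10}
Step 15: union(4, 5) -> already same set; set of 4 now {0, 1, 2, 4, 5, 6, 7, 8, 9, 10}
Step 16: union(5, 4) -> already same set; set of 5 now {0, 1, 2, 4, 5, 6, 7, 8, 9, 10}
Component of 0: {0, 1, 2, 4, 5, 6, 7, 8, 9, 10}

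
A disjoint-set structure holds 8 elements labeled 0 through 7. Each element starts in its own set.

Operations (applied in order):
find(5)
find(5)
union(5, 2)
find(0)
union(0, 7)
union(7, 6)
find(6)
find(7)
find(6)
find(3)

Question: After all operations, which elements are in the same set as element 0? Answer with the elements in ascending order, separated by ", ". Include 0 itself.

Answer: 0, 6, 7

Derivation:
Step 1: find(5) -> no change; set of 5 is {5}
Step 2: find(5) -> no change; set of 5 is {5}
Step 3: union(5, 2) -> merged; set of 5 now {2, 5}
Step 4: find(0) -> no change; set of 0 is {0}
Step 5: union(0, 7) -> merged; set of 0 now {0, 7}
Step 6: union(7, 6) -> merged; set of 7 now {0, 6, 7}
Step 7: find(6) -> no change; set of 6 is {0, 6, 7}
Step 8: find(7) -> no change; set of 7 is {0, 6, 7}
Step 9: find(6) -> no change; set of 6 is {0, 6, 7}
Step 10: find(3) -> no change; set of 3 is {3}
Component of 0: {0, 6, 7}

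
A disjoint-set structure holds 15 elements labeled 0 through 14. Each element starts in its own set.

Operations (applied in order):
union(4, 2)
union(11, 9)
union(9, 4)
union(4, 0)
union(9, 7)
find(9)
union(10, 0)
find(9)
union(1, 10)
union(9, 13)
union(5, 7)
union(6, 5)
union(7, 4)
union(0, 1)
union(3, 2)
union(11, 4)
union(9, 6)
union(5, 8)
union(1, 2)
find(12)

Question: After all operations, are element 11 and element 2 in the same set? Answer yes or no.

Step 1: union(4, 2) -> merged; set of 4 now {2, 4}
Step 2: union(11, 9) -> merged; set of 11 now {9, 11}
Step 3: union(9, 4) -> merged; set of 9 now {2, 4, 9, 11}
Step 4: union(4, 0) -> merged; set of 4 now {0, 2, 4, 9, 11}
Step 5: union(9, 7) -> merged; set of 9 now {0, 2, 4, 7, 9, 11}
Step 6: find(9) -> no change; set of 9 is {0, 2, 4, 7, 9, 11}
Step 7: union(10, 0) -> merged; set of 10 now {0, 2, 4, 7, 9, 10, 11}
Step 8: find(9) -> no change; set of 9 is {0, 2, 4, 7, 9, 10, 11}
Step 9: union(1, 10) -> merged; set of 1 now {0, 1, 2, 4, 7, 9, 10, 11}
Step 10: union(9, 13) -> merged; set of 9 now {0, 1, 2, 4, 7, 9, 10, 11, 13}
Step 11: union(5, 7) -> merged; set of 5 now {0, 1, 2, 4, 5, 7, 9, 10, 11, 13}
Step 12: union(6, 5) -> merged; set of 6 now {0, 1, 2, 4, 5, 6, 7, 9, 10, 11, 13}
Step 13: union(7, 4) -> already same set; set of 7 now {0, 1, 2, 4, 5, 6, 7, 9, 10, 11, 13}
Step 14: union(0, 1) -> already same set; set of 0 now {0, 1, 2, 4, 5, 6, 7, 9, 10, 11, 13}
Step 15: union(3, 2) -> merged; set of 3 now {0, 1, 2, 3, 4, 5, 6, 7, 9, 10, 11, 13}
Step 16: union(11, 4) -> already same set; set of 11 now {0, 1, 2, 3, 4, 5, 6, 7, 9, 10, 11, 13}
Step 17: union(9, 6) -> already same set; set of 9 now {0, 1, 2, 3, 4, 5, 6, 7, 9, 10, 11, 13}
Step 18: union(5, 8) -> merged; set of 5 now {0, 1, 2, 3, 4, 5, 6, 7, 8, 9, 10, 11, 13}
Step 19: union(1, 2) -> already same set; set of 1 now {0, 1, 2, 3, 4, 5, 6, 7, 8, 9, 10, 11, 13}
Step 20: find(12) -> no change; set of 12 is {12}
Set of 11: {0, 1, 2, 3, 4, 5, 6, 7, 8, 9, 10, 11, 13}; 2 is a member.

Answer: yes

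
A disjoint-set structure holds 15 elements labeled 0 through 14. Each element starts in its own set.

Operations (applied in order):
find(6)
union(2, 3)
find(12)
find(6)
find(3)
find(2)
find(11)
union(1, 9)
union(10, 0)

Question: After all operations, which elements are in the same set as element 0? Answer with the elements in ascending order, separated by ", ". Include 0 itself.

Answer: 0, 10

Derivation:
Step 1: find(6) -> no change; set of 6 is {6}
Step 2: union(2, 3) -> merged; set of 2 now {2, 3}
Step 3: find(12) -> no change; set of 12 is {12}
Step 4: find(6) -> no change; set of 6 is {6}
Step 5: find(3) -> no change; set of 3 is {2, 3}
Step 6: find(2) -> no change; set of 2 is {2, 3}
Step 7: find(11) -> no change; set of 11 is {11}
Step 8: union(1, 9) -> merged; set of 1 now {1, 9}
Step 9: union(10, 0) -> merged; set of 10 now {0, 10}
Component of 0: {0, 10}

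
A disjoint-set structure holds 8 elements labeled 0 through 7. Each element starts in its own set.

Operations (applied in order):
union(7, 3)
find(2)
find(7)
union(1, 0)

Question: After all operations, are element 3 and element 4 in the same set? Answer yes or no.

Step 1: union(7, 3) -> merged; set of 7 now {3, 7}
Step 2: find(2) -> no change; set of 2 is {2}
Step 3: find(7) -> no change; set of 7 is {3, 7}
Step 4: union(1, 0) -> merged; set of 1 now {0, 1}
Set of 3: {3, 7}; 4 is not a member.

Answer: no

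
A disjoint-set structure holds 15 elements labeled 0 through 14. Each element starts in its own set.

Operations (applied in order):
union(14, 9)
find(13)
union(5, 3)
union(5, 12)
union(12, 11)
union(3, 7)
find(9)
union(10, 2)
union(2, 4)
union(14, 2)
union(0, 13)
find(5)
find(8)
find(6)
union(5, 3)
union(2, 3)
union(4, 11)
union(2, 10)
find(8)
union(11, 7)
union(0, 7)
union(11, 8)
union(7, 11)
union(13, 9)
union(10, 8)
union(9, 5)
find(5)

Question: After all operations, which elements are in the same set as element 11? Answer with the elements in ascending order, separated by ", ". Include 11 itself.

Answer: 0, 2, 3, 4, 5, 7, 8, 9, 10, 11, 12, 13, 14

Derivation:
Step 1: union(14, 9) -> merged; set of 14 now {9, 14}
Step 2: find(13) -> no change; set of 13 is {13}
Step 3: union(5, 3) -> merged; set of 5 now {3, 5}
Step 4: union(5, 12) -> merged; set of 5 now {3, 5, 12}
Step 5: union(12, 11) -> merged; set of 12 now {3, 5, 11, 12}
Step 6: union(3, 7) -> merged; set of 3 now {3, 5, 7, 11, 12}
Step 7: find(9) -> no change; set of 9 is {9, 14}
Step 8: union(10, 2) -> merged; set of 10 now {2, 10}
Step 9: union(2, 4) -> merged; set of 2 now {2, 4, 10}
Step 10: union(14, 2) -> merged; set of 14 now {2, 4, 9, 10, 14}
Step 11: union(0, 13) -> merged; set of 0 now {0, 13}
Step 12: find(5) -> no change; set of 5 is {3, 5, 7, 11, 12}
Step 13: find(8) -> no change; set of 8 is {8}
Step 14: find(6) -> no change; set of 6 is {6}
Step 15: union(5, 3) -> already same set; set of 5 now {3, 5, 7, 11, 12}
Step 16: union(2, 3) -> merged; set of 2 now {2, 3, 4, 5, 7, 9, 10, 11, 12, 14}
Step 17: union(4, 11) -> already same set; set of 4 now {2, 3, 4, 5, 7, 9, 10, 11, 12, 14}
Step 18: union(2, 10) -> already same set; set of 2 now {2, 3, 4, 5, 7, 9, 10, 11, 12, 14}
Step 19: find(8) -> no change; set of 8 is {8}
Step 20: union(11, 7) -> already same set; set of 11 now {2, 3, 4, 5, 7, 9, 10, 11, 12, 14}
Step 21: union(0, 7) -> merged; set of 0 now {0, 2, 3, 4, 5, 7, 9, 10, 11, 12, 13, 14}
Step 22: union(11, 8) -> merged; set of 11 now {0, 2, 3, 4, 5, 7, 8, 9, 10, 11, 12, 13, 14}
Step 23: union(7, 11) -> already same set; set of 7 now {0, 2, 3, 4, 5, 7, 8, 9, 10, 11, 12, 13, 14}
Step 24: union(13, 9) -> already same set; set of 13 now {0, 2, 3, 4, 5, 7, 8, 9, 10, 11, 12, 13, 14}
Step 25: union(10, 8) -> already same set; set of 10 now {0, 2, 3, 4, 5, 7, 8, 9, 10, 11, 12, 13, 14}
Step 26: union(9, 5) -> already same set; set of 9 now {0, 2, 3, 4, 5, 7, 8, 9, 10, 11, 12, 13, 14}
Step 27: find(5) -> no change; set of 5 is {0, 2, 3, 4, 5, 7, 8, 9, 10, 11, 12, 13, 14}
Component of 11: {0, 2, 3, 4, 5, 7, 8, 9, 10, 11, 12, 13, 14}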